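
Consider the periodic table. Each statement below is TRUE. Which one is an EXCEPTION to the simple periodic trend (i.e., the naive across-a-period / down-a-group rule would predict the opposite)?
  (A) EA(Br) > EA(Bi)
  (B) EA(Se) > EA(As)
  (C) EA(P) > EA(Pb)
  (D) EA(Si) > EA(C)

The general trend: electron affinity increases across a period and decreases down a group.
(A) Br (period 4, group 17) vs Bi (period 6, group 15): the stated order agrees with the simple trend.
(B) Se (period 4, group 16) vs As (period 4, group 15): the stated order agrees with the simple trend.
(C) P (period 3, group 15) vs Pb (period 6, group 14): the stated order agrees with the simple trend.
(D) Si (period 3, group 14) vs C (period 2, group 14): the stated order contradicts the simple trend.
The exception is (D): Si's larger, more diffuse 3p orbitals accept an added electron slightly more readily than C's compact 2p.

(D)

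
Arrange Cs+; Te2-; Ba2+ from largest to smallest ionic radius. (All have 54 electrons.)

All of these have 54 electrons, so size is governed by nuclear charge alone: the more protons, the stronger the pull on the same electron cloud, and the smaller the ion.
Nuclear charges: Ba2+ (Z=56), Cs+ (Z=55), Te2- (Z=52).
Largest to smallest: Te2- > Cs+ > Ba2+.

Te2- > Cs+ > Ba2+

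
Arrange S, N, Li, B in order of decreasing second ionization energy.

Li > N > B > S

The second ionization energy removes an electron from the +1 ion. For each element: S⁺ still has 5 valence electrons; N⁺ still has 4 valence electrons; Li⁺ is the bare [He] core; B⁺ still has 2 valence electrons.
Pulling an electron out of a noble-gas core costs far more than removing a remaining valence electron, so Li sits at the high end of IE_2.
Valence configurations: S⁺ [Ne]3s²3p³, N⁺ [He]2s²2p², B⁺ [He]2s².
The numbers (kJ/mol): S 2252, N 2856, Li 7298, B 2427.
Hence IE_2: S < B < N < Li.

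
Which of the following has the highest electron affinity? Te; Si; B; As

Te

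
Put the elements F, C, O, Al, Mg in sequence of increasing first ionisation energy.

Al, Mg, C, O, F

C is in period 2, group 14; O is in period 2, group 16; F is in period 2, group 17; Mg is in period 3, group 2; Al is in period 3, group 13.
Removing the outermost electron gets harder across a period and easier down a group.
These span different periods and groups, so the two trends combine.
Mg > Al: this pair runs against the simple trend — see the exception note.
C > Mg: both effects reinforce here, so C is clearly the higher of the two.
O > C: both are in period 2; the period trend gives O the larger value.
F > O: both are in period 2; the period trend gives F the larger value.
Note the exception: Mg has a higher first ionization energy than Al, contrary to the simple trend — Al's single 3p electron is easier to remove than one from Mg's filled 3s².
Approximate values (kJ/mol): C 1086, O 1314, F 1681, Mg 738, Al 578.
So from lowest to highest: Al < Mg < C < O < F.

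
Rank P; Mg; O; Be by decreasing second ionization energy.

O, P, Be, Mg

The second ionization energy removes an electron from the +1 ion. For each element: P⁺ still has 4 valence electrons; Mg⁺ still has 1 valence electron; O⁺ still has 5 valence electrons; Be⁺ still has 1 valence electron.
All are still removing valence electrons, so compare the +1 ions as you would atoms: IE_2 generally rises across a period (higher Z_eff) and falls down a group (larger shell), subject to the usual subshell exceptions.
Valence configurations: P⁺ [Ne]3s²3p², Mg⁺ [Ne]3s¹, O⁺ [He]2s²2p³, Be⁺ [He]2s¹.
The numbers (kJ/mol): P 1907, Mg 1451, O 3388, Be 1757.
Hence IE_2: Mg < Be < P < O.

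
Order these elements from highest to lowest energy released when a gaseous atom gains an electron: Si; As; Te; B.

Te, Si, As, B

Atoms with high Z_eff and room in the valence shell (especially the halogens) have the most exothermic electron affinities.
These sit on a diagonal, where the across-period and down-group effects partly cancel.
As > B: the two effects oppose for this pair; the across-period effect wins (78 vs 27 kJ/mol).
Si > As: period and group pull opposite ways; the down-group shift dominates (134 vs 78 kJ/mol).
Te > Si: period and group pull opposite ways; the across-period shift dominates (190 vs 134 kJ/mol).
Approximate values (kJ/mol): B 27, Si 134, As 78, Te 190.
So from highest to lowest: Te > Si > As > B.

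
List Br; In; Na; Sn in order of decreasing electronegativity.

Smaller atoms with higher effective nuclear charge are more electronegative.
Neither a single period nor a single group — weigh both effects.
In > Na: the two effects oppose for this pair; the across-period effect wins (1.78 vs 0.93).
Sn > In: Sn lies to the right of In in period 5, so the across-period effect alone puts Sn higher.
Br > Sn: both effects reinforce here, so Br is clearly the higher of the two.
For reference (Pauling): Na 0.93, Br 2.96, In 1.78, Sn 1.96.
So from highest to lowest: Br > Sn > In > Na.

Br > Sn > In > Na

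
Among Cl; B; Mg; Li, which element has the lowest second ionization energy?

Mg

After 1 electron has been removed, what remains? Cl⁺ still has 6 valence electrons; B⁺ still has 2 valence electrons; Mg⁺ still has 1 valence electron; Li⁺ is the bare [He] core.
Core electrons are held far more tightly than valence electrons, so Li tops the IE_2 order.
Valence configurations: Cl⁺ [Ne]3s²3p⁴, B⁺ [He]2s², Mg⁺ [Ne]3s¹.
Approximate IE_2 values (kJ/mol): Cl 2298, B 2427, Mg 1451, Li 7298.
So the second ionization energies run Mg < Cl < B < Li.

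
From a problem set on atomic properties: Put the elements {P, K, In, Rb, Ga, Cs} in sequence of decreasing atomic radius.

P is in period 3, group 15; K is in period 4, group 1; Ga is in period 4, group 13; Rb is in period 5, group 1; In is in period 5, group 13; Cs is in period 6, group 1.
Radius decreases left→right (rising Z_eff, same n) and increases top→bottom (higher n).
Here both period and group differ, so the two effects have to be weighed against each other.
Ga > P: both effects reinforce here, so Ga is clearly the larger of the two.
In > Ga: they share group 13; the group trend gives In the larger value.
K > In: the two effects oppose for this pair; the across-period effect wins (196 vs 142 pm).
Rb > K: they share group 1; the group trend gives Rb the larger value.
Cs > Rb: Cs sits below Rb in group 1, so the down-group effect alone puts Cs larger.
Tabulated atomic radius (pm): P 111, K 196, Ga 124, Rb 210, In 142, Cs 232.
So from largest to smallest: Cs > Rb > K > In > Ga > P.

Cs > Rb > K > In > Ga > P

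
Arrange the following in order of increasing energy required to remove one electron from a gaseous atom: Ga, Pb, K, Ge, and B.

B is in period 2, group 13; K is in period 4, group 1; Ga is in period 4, group 13; Ge is in period 4, group 14; Pb is in period 6, group 14.
First ionization energy rises across a period (greater Z_eff holds electrons more tightly) and falls down a group (valence electrons are farther from the nucleus).
Here both period and group differ, so the two effects have to be weighed against each other.
Ga > K: both are in period 4; the period trend gives Ga the larger value.
Pb > Ga: the two effects oppose for this pair; the across-period effect wins (716 vs 579 kJ/mol).
Ge > Pb: Ge sits above Pb in group 14, so the down-group effect alone puts Ge higher.
B > Ge: the two effects oppose for this pair; the down-group effect wins (801 vs 762 kJ/mol).
Tabulated first ionization energy (kJ/mol): B 801, K 419, Ga 579, Ge 762, Pb 716.
So from lowest to highest: K < Ga < Pb < Ge < B.

K, Ga, Pb, Ge, B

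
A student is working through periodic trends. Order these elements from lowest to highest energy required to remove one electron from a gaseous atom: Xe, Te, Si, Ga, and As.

Ga, Si, Te, As, Xe

Across a period the outer electron is held more tightly (higher IE₁); down a group it sits in a higher shell, more shielded, and comes off more easily.
Neither a single period nor a single group — weigh both effects.
Si > Ga: relative to Ga, both the across-period and down-group shifts push Si's first ionization energy up.
Te > Si: period and group pull opposite ways; the across-period shift dominates (869 vs 786 kJ/mol).
As > Te: period and group pull opposite ways; the down-group shift dominates (947 vs 869 kJ/mol).
Xe > As: the two effects oppose for this pair; the across-period effect wins (1170 vs 947 kJ/mol).
Approximate values (kJ/mol): Si 786, Ga 579, As 947, Te 869, Xe 1170.
So from lowest to highest: Ga < Si < Te < As < Xe.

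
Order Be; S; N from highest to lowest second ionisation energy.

N, S, Be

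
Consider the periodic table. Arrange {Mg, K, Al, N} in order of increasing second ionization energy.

Mg < Al < N < K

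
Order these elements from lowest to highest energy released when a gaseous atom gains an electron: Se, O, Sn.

O is in period 2, group 16; Se is in period 4, group 16; Sn is in period 5, group 14.
Electron affinity generally becomes more exothermic across a period toward the halogens and less exothermic down a group.
Neither a single period nor a single group — weigh both effects.
O > Sn: relative to Sn, both the across-period and down-group shifts push O's electron affinity up.
Se > O: this pair runs against the simple trend — see the exception note.
Note the exception: Se has a higher electron affinity than O, contrary to the simple trend — O's compact 2p subshell gives strong electron–electron repulsion on the added electron.
For reference (kJ/mol): O 141, Se 195, Sn 107.
So from lowest to highest: Sn < O < Se.

Sn < O < Se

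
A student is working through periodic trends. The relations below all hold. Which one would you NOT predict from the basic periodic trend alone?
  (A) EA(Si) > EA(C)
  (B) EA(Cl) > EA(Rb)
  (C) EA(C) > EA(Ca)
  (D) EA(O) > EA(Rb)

The general trend: electron affinity increases across a period and decreases down a group.
(A) Si (period 3, group 14) vs C (period 2, group 14): the stated order contradicts the simple trend.
(B) Cl (period 3, group 17) vs Rb (period 5, group 1): the stated order agrees with the simple trend.
(C) C (period 2, group 14) vs Ca (period 4, group 2): the stated order agrees with the simple trend.
(D) O (period 2, group 16) vs Rb (period 5, group 1): the stated order agrees with the simple trend.
The exception is (A): Si's larger, more diffuse 3p orbitals accept an added electron slightly more readily than C's compact 2p.

(A)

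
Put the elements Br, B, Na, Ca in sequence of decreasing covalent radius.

Ca > Na > Br > B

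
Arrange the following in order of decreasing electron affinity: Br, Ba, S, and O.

O is in period 2, group 16; S is in period 3, group 16; Br is in period 4, group 17; Ba is in period 6, group 2.
Atoms with high Z_eff and room in the valence shell (especially the halogens) have the most exothermic electron affinities.
Here both period and group differ, so the two effects have to be weighed against each other.
O > Ba: both effects reinforce here, so O is clearly the higher of the two.
S > O: this pair runs against the simple trend — see the exception note.
Br > S: period and group pull opposite ways; the across-period shift dominates (325 vs 200 kJ/mol).
Note the exception: S has a higher electron affinity than O, contrary to the simple trend — the compact 2p subshell of O repels the added electron more than S's larger 3p does.
Approximate values (kJ/mol): O 141, S 200, Br 325, Ba 14.
So from highest to lowest: Br > S > O > Ba.

Br > S > O > Ba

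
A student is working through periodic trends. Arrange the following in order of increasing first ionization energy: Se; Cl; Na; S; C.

C is in period 2, group 14; Na is in period 3, group 1; S is in period 3, group 16; Cl is in period 3, group 17; Se is in period 4, group 16.
Removing the outermost electron gets harder across a period and easier down a group.
Neither a single period nor a single group — weigh both effects.
Se > Na: the two effects oppose for this pair; the across-period effect wins (941 vs 496 kJ/mol).
S > Se: they share group 16; the group trend gives S the larger value.
C > S: the two effects oppose for this pair; the down-group effect wins (1086 vs 1000 kJ/mol).
Cl > C: the two effects oppose for this pair; the across-period effect wins (1251 vs 1086 kJ/mol).
For reference (kJ/mol): C 1086, Na 496, S 1000, Cl 1251, Se 941.
So from lowest to highest: Na < Se < S < C < Cl.

Na, Se, S, C, Cl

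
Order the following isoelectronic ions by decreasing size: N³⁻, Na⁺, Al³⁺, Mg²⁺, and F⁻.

N³⁻ > F⁻ > Na⁺ > Mg²⁺ > Al³⁺

All of these have 10 electrons, so size is governed by nuclear charge alone: the more protons, the stronger the pull on the same electron cloud, and the smaller the ion.
Nuclear charges: Al³⁺ (Z=13), Mg²⁺ (Z=12), Na⁺ (Z=11), F⁻ (Z=9), N³⁻ (Z=7).
Largest to smallest: N³⁻ > F⁻ > Na⁺ > Mg²⁺ > Al³⁺.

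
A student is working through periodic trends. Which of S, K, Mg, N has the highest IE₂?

K

Consider each +1 ion: S⁺ still has 5 valence electrons; K⁺ is the bare [Ar] core; Mg⁺ still has 1 valence electron; N⁺ still has 4 valence electrons.
Pulling an electron out of a noble-gas core costs far more than removing a remaining valence electron, so K sits at the high end of IE_2.
Valence configurations: S⁺ [Ne]3s²3p³, Mg⁺ [Ne]3s¹, N⁺ [He]2s²2p².
Tabulated IE_2 (kJ/mol): S 2252, K 3052, Mg 1451, N 2856.
So the second ionization energies run Mg < S < N < K.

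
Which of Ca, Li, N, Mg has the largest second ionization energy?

Li

Consider each +1 ion: Ca⁺ still has 1 valence electron; Li⁺ is the bare [He] core; N⁺ still has 4 valence electrons; Mg⁺ still has 1 valence electron.
Breaking into a closed-shell core is much more expensive than removing a leftover valence electron — Li has the largest IE_2 here.
Valence configurations: Ca⁺ [Ar]4s¹, N⁺ [He]2s²2p², Mg⁺ [Ne]3s¹.
The numbers (kJ/mol): Ca 1145, Li 7298, N 2856, Mg 1451.
So the second ionization energies run Ca < Mg < N < Li.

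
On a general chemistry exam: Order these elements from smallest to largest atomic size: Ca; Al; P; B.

B is in period 2, group 13; Al is in period 3, group 13; P is in period 3, group 15; Ca is in period 4, group 2.
Moving right in a period, electrons are added to the same shell under a stronger nuclear pull, so atoms get smaller; moving down, a new shell is opened and atoms get larger.
Here both period and group differ, so the two effects have to be weighed against each other.
P > B: the two effects oppose for this pair; the down-group effect wins (111 vs 85 pm).
Al > P: Al lies to the left of P in period 3, so the across-period effect alone puts Al larger.
Ca > Al: relative to Al, both the across-period and down-group shifts push Ca's atomic radius up.
Approximate values (pm): B 85, Al 126, P 111, Ca 171.
So from smallest to largest: B < P < Al < Ca.

B < P < Al < Ca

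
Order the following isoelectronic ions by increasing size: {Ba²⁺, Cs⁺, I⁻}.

Ba²⁺, Cs⁺, I⁻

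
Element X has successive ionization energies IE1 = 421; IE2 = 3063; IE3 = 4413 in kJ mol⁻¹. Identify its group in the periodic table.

Group 1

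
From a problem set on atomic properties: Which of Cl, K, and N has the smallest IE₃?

Cl

Consider each +2 ion: Cl²⁺ still has 5 valence electrons; K²⁺ is already 1 electron into the core; N²⁺ still has 3 valence electrons.
Usually core removal costs more than valence removal, but here the competition is close: a tightly held n=2 valence electron can cost more to remove than an n=3 core electron, so the actual values have to decide it.
Valence configurations: Cl²⁺ [Ne]3s²3p³, N²⁺ [He]2s²2p¹.
The numbers (kJ/mol): Cl 3822, K 4420, N 4578.
So the third ionization energies run Cl < K < N.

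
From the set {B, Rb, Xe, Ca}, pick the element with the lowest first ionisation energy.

Rb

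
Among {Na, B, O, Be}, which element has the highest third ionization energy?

Be

IE_3 is the cost of taking one more electron from the +2 cation: Na²⁺ is already 1 electron into the core; B²⁺ still has 1 valence electron; O²⁺ still has 4 valence electrons; Be²⁺ is the bare [He] core.
Pulling an electron out of a noble-gas core costs far more than removing a remaining valence electron, so Na and Be sit at the high end of IE_3.
Valence configurations: B²⁺ [He]2s¹, O²⁺ [He]2s²2p².
The numbers (kJ/mol): Na 6910, B 3660, O 5300, Be 14849.
Hence IE_3: B < O < Na < Be.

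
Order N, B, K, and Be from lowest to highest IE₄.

K, N, Be, B

Consider each +3 ion: N³⁺ still has 2 valence electrons; B³⁺ is the bare [He] core; K³⁺ is already 2 electrons into the core; Be³⁺ is already 1 electron into the core.
Usually core removal costs more than valence removal, but here the competition is close: a tightly held n=2 valence electron can cost more to remove than an n=3 core electron, so the actual values have to decide it.
Tabulated IE_4 (kJ/mol): N 7475, B 25026, K 5877, Be 21007.
Putting it together, IE_4: K < N < Be < B.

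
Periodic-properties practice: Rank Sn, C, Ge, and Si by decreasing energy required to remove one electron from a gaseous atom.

C > Si > Ge > Sn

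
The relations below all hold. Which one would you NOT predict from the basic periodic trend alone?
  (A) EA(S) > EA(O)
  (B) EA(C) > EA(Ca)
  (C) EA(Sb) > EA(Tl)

(A)

The general trend: electron affinity increases across a period and decreases down a group.
(A) S (period 3, group 16) vs O (period 2, group 16): the stated order contradicts the simple trend.
(B) C (period 2, group 14) vs Ca (period 4, group 2): the stated order agrees with the simple trend.
(C) Sb (period 5, group 15) vs Tl (period 6, group 13): the stated order agrees with the simple trend.
The exception is (A): the compact 2p subshell of O repels the added electron more than S's larger 3p does.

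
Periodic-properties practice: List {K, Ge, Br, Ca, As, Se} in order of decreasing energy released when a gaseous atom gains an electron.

Br > Se > Ge > As > K > Ca

Electron affinity generally becomes more exothermic across a period toward the halogens and less exothermic down a group.
All lie in period 4; the across-period trend (electron affinity increases left to right) applies, with the exception below.
Note the exception: K has a higher electron affinity than Ca, contrary to the simple trend — adding an electron to Ca (ns²) has to open a new, higher-energy np subshell, which is unfavourable.
Note the exception: Ge has a higher electron affinity than As, contrary to the simple trend — adding an electron to As's half-filled 4p³ is unfavourable, so Ge (4p²) has the more exothermic EA.
For reference (kJ/mol): K 48, Ca 2, Ge 119, As 78, Se 195, Br 325.
So from highest to lowest: Br > Se > Ge > As > K > Ca.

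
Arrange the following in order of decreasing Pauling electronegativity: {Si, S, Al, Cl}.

Al is in period 3, group 13; Si is in period 3, group 14; S is in period 3, group 16; Cl is in period 3, group 17.
EN rises left→right (higher Z_eff, smaller atoms) and falls top→bottom (larger, more shielded atoms).
All lie in period 3, so electronegativity increases left to right.
So from highest to lowest: Cl > S > Si > Al.

Cl, S, Si, Al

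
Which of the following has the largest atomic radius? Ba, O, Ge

Ba

O is in period 2, group 16; Ge is in period 4, group 14; Ba is in period 6, group 2.
Atomic radius shrinks across a period as nuclear charge pulls the same shell inward, and grows down a group as new shells are added.
These span different periods and groups, so the two trends combine.
Ge > O: relative to O, both the across-period and down-group shifts push Ge's atomic radius up.
Ba > Ge: both effects reinforce here, so Ba is clearly the larger of the two.
Approximate values (pm): O 63, Ge 121, Ba 196.
The largest atomic radius among these belongs to Ba.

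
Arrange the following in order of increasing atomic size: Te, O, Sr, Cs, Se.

O is in period 2, group 16; Se is in period 4, group 16; Sr is in period 5, group 2; Te is in period 5, group 16; Cs is in period 6, group 1.
Radius decreases left→right (rising Z_eff, same n) and increases top→bottom (higher n).
Neither a single period nor a single group — weigh both effects.
Se > O: they share group 16; the group trend gives Se the larger value.
Te > Se: Te sits below Se in group 16, so the down-group effect alone puts Te larger.
Sr > Te: both are in period 5; the period trend gives Sr the larger value.
Cs > Sr: relative to Sr, both the across-period and down-group shifts push Cs's atomic radius up.
For reference (pm): O 63, Se 116, Sr 185, Te 136, Cs 232.
So from smallest to largest: O < Se < Te < Sr < Cs.

O, Se, Te, Sr, Cs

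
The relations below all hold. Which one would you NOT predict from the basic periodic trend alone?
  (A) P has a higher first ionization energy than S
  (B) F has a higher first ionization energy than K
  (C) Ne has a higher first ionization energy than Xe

(A)

The general trend: first ionization energy increases across a period and decreases down a group.
(A) P (period 3, group 15) vs S (period 3, group 16): the stated order contradicts the simple trend.
(B) F (period 2, group 17) vs K (period 4, group 1): the stated order agrees with the simple trend.
(C) Ne (period 2, group 18) vs Xe (period 5, group 18): the stated order agrees with the simple trend.
The exception is (A): S (3p⁴) ionizes more easily than half-filled P (3p³) because the paired 3p electron in S is pushed out by e⁻–e⁻ repulsion.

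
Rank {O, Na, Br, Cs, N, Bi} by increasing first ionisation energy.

Cs, Na, Bi, Br, O, N

N is in period 2, group 15; O is in period 2, group 16; Na is in period 3, group 1; Br is in period 4, group 17; Cs is in period 6, group 1; Bi is in period 6, group 15.
IE₁ increases left→right with effective nuclear charge and decreases top→bottom as the valence shell moves farther out.
Neither a single period nor a single group — weigh both effects.
Na > Cs: Na sits above Cs in group 1, so the down-group effect alone puts Na higher.
Bi > Na: the two effects oppose for this pair; the across-period effect wins (703 vs 496 kJ/mol).
Br > Bi: both effects reinforce here, so Br is clearly the higher of the two.
O > Br: the two effects oppose for this pair; the down-group effect wins (1314 vs 1140 kJ/mol).
N > O: this pair runs against the simple trend — see the exception note.
Note the exception: N has a higher first ionization energy than O, contrary to the simple trend — pairing an electron in O's 2p⁴ costs repulsion energy, so O ionizes more easily than half-filled N (2p³).
Approximate values (kJ/mol): N 1402, O 1314, Na 496, Br 1140, Cs 376, Bi 703.
So from lowest to highest: Cs < Na < Bi < Br < O < N.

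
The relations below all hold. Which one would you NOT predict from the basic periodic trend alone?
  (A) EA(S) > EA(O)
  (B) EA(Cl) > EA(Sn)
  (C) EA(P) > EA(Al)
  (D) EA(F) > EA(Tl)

(A)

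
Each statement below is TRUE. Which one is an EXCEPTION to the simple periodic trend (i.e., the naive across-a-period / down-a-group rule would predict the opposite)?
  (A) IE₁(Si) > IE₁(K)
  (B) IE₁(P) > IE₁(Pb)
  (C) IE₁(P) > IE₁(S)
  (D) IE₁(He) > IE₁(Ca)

(C)

The general trend: first ionisation energy increases across a period and decreases down a group.
(A) Si (period 3, group 14) vs K (period 4, group 1): the stated order agrees with the simple trend.
(B) P (period 3, group 15) vs Pb (period 6, group 14): the stated order agrees with the simple trend.
(C) P (period 3, group 15) vs S (period 3, group 16): the stated order contradicts the simple trend.
(D) He (period 1, group 18) vs Ca (period 4, group 2): the stated order agrees with the simple trend.
The exception is (C): S (3p⁴) ionizes more easily than half-filled P (3p³) because the paired 3p electron in S is pushed out by e⁻–e⁻ repulsion.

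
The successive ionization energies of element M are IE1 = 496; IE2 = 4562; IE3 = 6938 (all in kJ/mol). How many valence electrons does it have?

1

Look for the largest jump between consecutive ionization energies: IE2/IE1 ≈ 9.2, far larger than any earlier ratio.
That jump marks the point where a core electron is being removed. So the atom has 1 valence electron.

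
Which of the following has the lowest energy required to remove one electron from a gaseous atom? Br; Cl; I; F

I

F is in period 2, group 17; Cl is in period 3, group 17; Br is in period 4, group 17; I is in period 5, group 17.
Removing the outermost electron gets harder across a period and easier down a group.
All are in group 17, so first ionization energy increases up the group.
The lowest energy required to remove one electron from a gaseous atom among these belongs to I.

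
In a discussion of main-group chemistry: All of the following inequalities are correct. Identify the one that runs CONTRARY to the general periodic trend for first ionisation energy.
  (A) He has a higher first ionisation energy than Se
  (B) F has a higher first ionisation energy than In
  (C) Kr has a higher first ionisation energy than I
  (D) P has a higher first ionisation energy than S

(D)

The general trend: first ionisation energy increases across a period and decreases down a group.
(A) He (period 1, group 18) vs Se (period 4, group 16): the stated order agrees with the simple trend.
(B) F (period 2, group 17) vs In (period 5, group 13): the stated order agrees with the simple trend.
(C) Kr (period 4, group 18) vs I (period 5, group 17): the stated order agrees with the simple trend.
(D) P (period 3, group 15) vs S (period 3, group 16): the stated order contradicts the simple trend.
The exception is (D): S (3p⁴) ionizes more easily than half-filled P (3p³) because the paired 3p electron in S is pushed out by e⁻–e⁻ repulsion.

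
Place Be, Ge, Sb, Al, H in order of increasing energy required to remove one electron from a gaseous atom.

Al < Ge < Sb < Be < H

H is in period 1, group 1; Be is in period 2, group 2; Al is in period 3, group 13; Ge is in period 4, group 14; Sb is in period 5, group 15.
First ionization energy rises across a period (greater Z_eff holds electrons more tightly) and falls down a group (valence electrons are farther from the nucleus).
A diagonal step moves right (one effect) and down (the opposite effect) at once.
Ge > Al: the two effects oppose for this pair; the across-period effect wins (762 vs 578 kJ/mol).
Sb > Ge: period and group pull opposite ways; the across-period shift dominates (831 vs 762 kJ/mol).
Be > Sb: period and group pull opposite ways; the down-group shift dominates (900 vs 831 kJ/mol).
H > Be: the two effects oppose for this pair; the down-group effect wins (1312 vs 900 kJ/mol).
Approximate values (kJ/mol): H 1312, Be 900, Al 578, Ge 762, Sb 831.
So from lowest to highest: Al < Ge < Sb < Be < H.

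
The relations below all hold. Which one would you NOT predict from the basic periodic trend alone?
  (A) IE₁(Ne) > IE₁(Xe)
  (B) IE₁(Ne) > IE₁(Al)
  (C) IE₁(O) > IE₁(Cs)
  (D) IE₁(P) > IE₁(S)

(D)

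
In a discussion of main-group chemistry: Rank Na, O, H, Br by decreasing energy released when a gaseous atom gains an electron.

H is in period 1, group 1; O is in period 2, group 16; Na is in period 3, group 1; Br is in period 4, group 17.
Atoms with high Z_eff and room in the valence shell (especially the halogens) have the most exothermic electron affinities.
Neither a single period nor a single group — weigh both effects.
H > Na: they share group 1; the group trend gives H the larger value.
O > H: period and group pull opposite ways; the across-period shift dominates (141 vs 73 kJ/mol).
Br > O: the two effects oppose for this pair; the across-period effect wins (325 vs 141 kJ/mol).
Approximate values (kJ/mol): H 73, O 141, Na 53, Br 325.
So from highest to lowest: Br > O > H > Na.

Br > O > H > Na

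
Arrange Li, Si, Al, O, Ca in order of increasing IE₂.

Consider each +1 ion: Li⁺ is the bare [He] core; Si⁺ still has 3 valence electrons; Al⁺ still has 2 valence electrons; O⁺ still has 5 valence electrons; Ca⁺ still has 1 valence electron.
Core electrons are held far more tightly than valence electrons, so Li tops the IE_2 order.
Valence configurations: Si⁺ [Ne]3s²3p¹, Al⁺ [Ne]3s², O⁺ [He]2s²2p³, Ca⁺ [Ar]4s¹.
Si⁺ loses a lone 3p electron whereas Al⁺ must break into a filled 3s² pair, so IE_2(Al) > IE_2(Si) even though Si has the higher nuclear charge.
Approximate IE_2 values (kJ/mol): Li 7298, Si 1577, Al 1817, O 3388, Ca 1145.
So the second ionization energies run Ca < Si < Al < O < Li.

Ca < Si < Al < O < Li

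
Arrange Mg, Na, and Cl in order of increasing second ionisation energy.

The second ionization energy removes an electron from the +1 ion. For each element: Mg⁺ still has 1 valence electron; Na⁺ is the bare [Ne] core; Cl⁺ still has 6 valence electrons.
Core electrons are held far more tightly than valence electrons, so Na tops the IE_2 order.
Valence configurations: Mg⁺ [Ne]3s¹, Cl⁺ [Ne]3s²3p⁴.
Tabulated IE_2 (kJ/mol): Mg 1451, Na 4562, Cl 2298.
Hence IE_2: Mg < Cl < Na.

Mg < Cl < Na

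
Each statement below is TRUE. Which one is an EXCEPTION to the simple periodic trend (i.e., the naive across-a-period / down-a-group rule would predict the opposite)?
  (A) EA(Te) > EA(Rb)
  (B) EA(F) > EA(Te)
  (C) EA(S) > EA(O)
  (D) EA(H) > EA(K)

The general trend: electron affinity increases across a period and decreases down a group.
(A) Te (period 5, group 16) vs Rb (period 5, group 1): the stated order agrees with the simple trend.
(B) F (period 2, group 17) vs Te (period 5, group 16): the stated order agrees with the simple trend.
(C) S (period 3, group 16) vs O (period 2, group 16): the stated order contradicts the simple trend.
(D) H (period 1, group 1) vs K (period 4, group 1): the stated order agrees with the simple trend.
The exception is (C): the compact 2p subshell of O repels the added electron more than S's larger 3p does.

(C)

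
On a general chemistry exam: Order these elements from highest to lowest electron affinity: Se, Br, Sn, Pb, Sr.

Adding an electron releases more energy for atoms nearer the top right (short of the noble gases).
These span different periods and groups, so the two trends combine.
Pb > Sr: the two effects oppose for this pair; the across-period effect wins (35 vs 5 kJ/mol).
Sn > Pb: Sn sits above Pb in group 14, so the down-group effect alone puts Sn higher.
Se > Sn: both effects reinforce here, so Se is clearly the higher of the two.
Br > Se: both are in period 4; the period trend gives Br the larger value.
Approximate values (kJ/mol): Se 195, Br 325, Sr 5, Sn 107, Pb 35.
So from highest to lowest: Br > Se > Sn > Pb > Sr.

Br > Se > Sn > Pb > Sr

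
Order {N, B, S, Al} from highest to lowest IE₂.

N > B > S > Al

IE_2 is the cost of taking one more electron from the +1 cation: N⁺ still has 4 valence electrons; B⁺ still has 2 valence electrons; S⁺ still has 5 valence electrons; Al⁺ still has 2 valence electrons.
All are still removing valence electrons, so compare the +1 ions as you would atoms: IE_2 generally rises across a period (higher Z_eff) and falls down a group (larger shell), subject to the usual subshell exceptions.
Valence configurations: N⁺ [He]2s²2p², B⁺ [He]2s², S⁺ [Ne]3s²3p³, Al⁺ [Ne]3s².
Approximate IE_2 values (kJ/mol): N 2856, B 2427, S 2252, Al 1817.
Putting it together, IE_2: Al < S < B < N.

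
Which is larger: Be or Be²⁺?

Be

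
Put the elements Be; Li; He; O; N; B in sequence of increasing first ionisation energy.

Li < B < Be < O < N < He

He is in period 1, group 18; Li is in period 2, group 1; Be is in period 2, group 2; B is in period 2, group 13; N is in period 2, group 15; O is in period 2, group 16.
First ionization energy rises across a period (greater Z_eff holds electrons more tightly) and falls down a group (valence electrons are farther from the nucleus).
Here both period and group differ, so the two effects have to be weighed against each other.
B > Li: B lies to the right of Li in period 2, so the across-period effect alone puts B higher.
Be > B: this pair runs against the simple trend — see the exception note.
O > Be: both are in period 2; the period trend gives O the larger value.
N > O: this pair runs against the simple trend — see the exception note.
He > N: relative to N, both the across-period and down-group shifts push He's first ionization energy up.
Note the exception: Be has a higher first ionization energy than B, contrary to the simple trend — removing B's lone 2p electron is easier than breaking Be's filled 2s².
Note the exception: N has a higher first ionization energy than O, contrary to the simple trend — pairing an electron in O's 2p⁴ costs repulsion energy, so O ionizes more easily than half-filled N (2p³).
Approximate values (kJ/mol): He 2372, Li 520, Be 900, B 801, N 1402, O 1314.
So from lowest to highest: Li < B < Be < O < N < He.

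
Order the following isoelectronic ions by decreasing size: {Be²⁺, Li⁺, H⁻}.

All of these have 2 electrons, so size is governed by nuclear charge alone: the more protons, the stronger the pull on the same electron cloud, and the smaller the ion.
Nuclear charges: Be²⁺ (Z=4), Li⁺ (Z=3), H⁻ (Z=1).
Largest to smallest: H⁻ > Li⁺ > Be²⁺.

H⁻ > Li⁺ > Be²⁺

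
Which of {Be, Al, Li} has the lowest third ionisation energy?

Consider each +2 ion: Be²⁺ is the bare [He] core; Al²⁺ still has 1 valence electron; Li²⁺ is already 1 electron into the core.
Breaking into a closed-shell core is much more expensive than removing a leftover valence electron — Li and Be have the largest IE_3 here.
Tabulated IE_3 (kJ/mol): Be 14849, Al 2745, Li 11815.
Hence IE_3: Al < Li < Be.

Al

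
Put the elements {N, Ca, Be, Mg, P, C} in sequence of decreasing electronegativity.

Be is in period 2, group 2; C is in period 2, group 14; N is in period 2, group 15; Mg is in period 3, group 2; P is in period 3, group 15; Ca is in period 4, group 2.
Atoms toward the upper right of the periodic table pull bonding electrons most strongly.
Here both period and group differ, so the two effects have to be weighed against each other.
Mg > Ca: Mg sits above Ca in group 2, so the down-group effect alone puts Mg higher.
Be > Mg: Be sits above Mg in group 2, so the down-group effect alone puts Be higher.
P > Be: the two effects oppose for this pair; the across-period effect wins (2.19 vs 1.57).
C > P: the two effects oppose for this pair; the down-group effect wins (2.55 vs 2.19).
N > C: both are in period 2; the period trend gives N the larger value.
Tabulated electronegativity (Pauling): Be 1.57, C 2.55, N 3.04, Mg 1.31, P 2.19, Ca 1.00.
So from highest to lowest: N > C > P > Be > Mg > Ca.

N > C > P > Be > Mg > Ca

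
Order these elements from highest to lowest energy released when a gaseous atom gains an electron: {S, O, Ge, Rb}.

S, O, Ge, Rb

O is in period 2, group 16; S is in period 3, group 16; Ge is in period 4, group 14; Rb is in period 5, group 1.
Atoms with high Z_eff and room in the valence shell (especially the halogens) have the most exothermic electron affinities.
Neither a single period nor a single group — weigh both effects.
Ge > Rb: both effects reinforce here, so Ge is clearly the higher of the two.
O > Ge: relative to Ge, both the across-period and down-group shifts push O's electron affinity up.
S > O: this pair runs against the simple trend — see the exception note.
Note the exception: S has a higher electron affinity than O, contrary to the simple trend — the compact 2p subshell of O repels the added electron more than S's larger 3p does.
For reference (kJ/mol): O 141, S 200, Ge 119, Rb 47.
So from highest to lowest: S > O > Ge > Rb.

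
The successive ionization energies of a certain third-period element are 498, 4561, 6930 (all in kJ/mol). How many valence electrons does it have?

1

Look for the largest jump between consecutive ionization energies: IE2/IE1 ≈ 9.2, far larger than any earlier ratio.
That jump marks the point where a core electron is being removed. So the atom has 1 valence electron.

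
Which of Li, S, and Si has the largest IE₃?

The third ionization energy removes an electron from the +2 ion. For each element: Li²⁺ is already 1 electron into the core; S²⁺ still has 4 valence electrons; Si²⁺ still has 2 valence electrons.
Pulling an electron out of a noble-gas core costs far more than removing a remaining valence electron, so Li sits at the high end of IE_3.
Valence configurations: S²⁺ [Ne]3s²3p², Si²⁺ [Ne]3s².
The numbers (kJ/mol): Li 11815, S 3357, Si 3232.
Overall IE_3 order: Si < S < Li.

Li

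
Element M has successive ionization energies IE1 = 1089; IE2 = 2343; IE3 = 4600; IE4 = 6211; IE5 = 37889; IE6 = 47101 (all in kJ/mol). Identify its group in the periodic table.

Look for the largest jump between consecutive ionization energies: IE5/IE4 ≈ 6.1, far larger than any earlier ratio.
That jump marks the point where a core electron is being removed. So the atom has 4 valence electrons.
A main-group element with 4 valence electrons is in group 14.

Group 14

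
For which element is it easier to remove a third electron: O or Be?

After 2 electrons have been removed, what remains? O²⁺ still has 4 valence electrons; Be²⁺ is the bare [He] core.
Core electrons are held far more tightly than valence electrons, so Be tops the IE_3 order.
Approximate IE_3 values (kJ/mol): O 5300, Be 14849.
Putting it together, IE_3: O < Be.

O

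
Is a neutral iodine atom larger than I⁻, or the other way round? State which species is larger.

I⁻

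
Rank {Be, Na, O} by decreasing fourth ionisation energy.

Be > Na > O

Consider each +3 ion: Be³⁺ is already 1 electron into the core; Na³⁺ is already 2 electrons into the core; O³⁺ still has 3 valence electrons.
Breaking into a closed-shell core is much more expensive than removing a leftover valence electron — Na and Be have the largest IE_4 here.
Tabulated IE_4 (kJ/mol): Be 21007, Na 9543, O 7469.
Putting it together, IE_4: O < Na < Be.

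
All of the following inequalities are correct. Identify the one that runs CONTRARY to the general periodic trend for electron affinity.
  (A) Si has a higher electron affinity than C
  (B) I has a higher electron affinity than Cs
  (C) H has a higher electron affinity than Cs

The general trend: electron affinity increases across a period and decreases down a group.
(A) Si (period 3, group 14) vs C (period 2, group 14): the stated order contradicts the simple trend.
(B) I (period 5, group 17) vs Cs (period 6, group 1): the stated order agrees with the simple trend.
(C) H (period 1, group 1) vs Cs (period 6, group 1): the stated order agrees with the simple trend.
The exception is (A): Si's larger, more diffuse 3p orbitals accept an added electron slightly more readily than C's compact 2p.

(A)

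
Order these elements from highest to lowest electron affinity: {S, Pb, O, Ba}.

S > O > Pb > Ba

O is in period 2, group 16; S is in period 3, group 16; Ba is in period 6, group 2; Pb is in period 6, group 14.
EA tends to increase across a period and decrease down a group, though the pattern is less regular than for IE or radius.
Neither a single period nor a single group — weigh both effects.
Pb > Ba: Pb lies to the right of Ba in period 6, so the across-period effect alone puts Pb higher.
O > Pb: both effects reinforce here, so O is clearly the higher of the two.
S > O: this pair runs against the simple trend — see the exception note.
Note the exception: S has a higher electron affinity than O, contrary to the simple trend — the compact 2p subshell of O repels the added electron more than S's larger 3p does.
For reference (kJ/mol): O 141, S 200, Ba 14, Pb 35.
So from highest to lowest: S > O > Pb > Ba.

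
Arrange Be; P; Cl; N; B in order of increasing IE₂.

Be < P < Cl < B < N

IE_2 is the cost of taking one more electron from the +1 cation: Be⁺ still has 1 valence electron; P⁺ still has 4 valence electrons; Cl⁺ still has 6 valence electrons; N⁺ still has 4 valence electrons; B⁺ still has 2 valence electrons.
All are still removing valence electrons, so compare the +1 ions as you would atoms: IE_2 generally rises across a period (higher Z_eff) and falls down a group (larger shell), subject to the usual subshell exceptions.
Valence configurations: Be⁺ [He]2s¹, P⁺ [Ne]3s²3p², Cl⁺ [Ne]3s²3p⁴, N⁺ [He]2s²2p², B⁺ [He]2s².
The numbers (kJ/mol): Be 1757, P 1907, Cl 2298, N 2856, B 2427.
Putting it together, IE_2: Be < P < Cl < B < N.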